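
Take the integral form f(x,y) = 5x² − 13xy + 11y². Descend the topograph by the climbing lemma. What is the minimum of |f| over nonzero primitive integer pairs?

translate: b→-3 (≡-13 mod 10), so (5,-13,11)→(5,-3,3)
flip: (5,-3,3)→(3,3,5)
reduced (well bottom): (3,3,5) with a≤c, −a<b≤a
well minimum = a = 3

3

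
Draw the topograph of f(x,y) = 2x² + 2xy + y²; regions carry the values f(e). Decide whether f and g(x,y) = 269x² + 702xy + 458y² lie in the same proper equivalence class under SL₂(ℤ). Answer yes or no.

D₁ = -4, D₂ = -4
f: flip: (2,2,1)→(1,-2,2)
f: translate: b→0 (≡-2 mod 2), so (1,-2,2)→(1,0,1)
f: reduced (well bottom): (1,0,1) with a≤c, −a<b≤a
g: translate: b→164 (≡702 mod 538), so (269,702,458)→(269,164,25)
g: flip: (269,164,25)→(25,-164,269)
g: translate: b→-14 (≡-164 mod 50), so (25,-164,269)→(25,-14,2)
g: flip: (25,-14,2)→(2,14,25)
g: translate: b→2 (≡14 mod 4), so (2,14,25)→(2,2,1)
g: flip: (2,2,1)→(1,-2,2)
g: translate: b→0 (≡-2 mod 2), so (1,-2,2)→(1,0,1)
g: reduced (well bottom): (1,0,1) with a≤c, −a<b≤a
reduced forms (1, 0, 1) vs (1, 0, 1) ⇒ equivalent

yes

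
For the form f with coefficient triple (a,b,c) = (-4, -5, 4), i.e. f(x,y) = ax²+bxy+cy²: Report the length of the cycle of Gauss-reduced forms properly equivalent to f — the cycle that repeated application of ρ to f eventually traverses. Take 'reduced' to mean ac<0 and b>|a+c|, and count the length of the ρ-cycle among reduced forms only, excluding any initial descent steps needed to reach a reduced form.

D = 89, ⌊√D⌋ = 9
descent: ρ → (4,5,-4)  [lands on river]
river: ρ → (-4,3,5)
river: ρ → (5,7,-2)
river: ρ → (-2,9,1)
river: ρ → (1,9,-2)
river: ρ → (-2,7,5)
river: ρ → (5,3,-4)
river: ρ → (-4,5,4)
river: ρ → (4,3,-5)
river: ρ → (-5,7,2)
river: ρ → (2,9,-1)
river: ρ → (-1,9,2)
river: ρ → (2,7,-5)
river: ρ → (-5,3,4)
ρ-cycle length = 14 (tail of 1 descent step not counted)

14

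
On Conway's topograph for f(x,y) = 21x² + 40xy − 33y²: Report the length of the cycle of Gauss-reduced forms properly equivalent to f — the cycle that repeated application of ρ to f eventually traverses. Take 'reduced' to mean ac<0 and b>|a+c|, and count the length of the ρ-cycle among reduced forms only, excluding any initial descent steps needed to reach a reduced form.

D = 4372, ⌊√D⌋ = 66
river: ρ → (-33,26,28)
river: ρ → (28,30,-31)
river: ρ → (-31,32,27)
river: ρ → (27,22,-36)
river: ρ → (-36,50,13)
river: ρ → (13,54,-28)
river: ρ → (-28,58,9)
river: ρ → (9,50,-52)
river: ρ → (-52,54,7)
river: ρ → (7,58,-36)
river: ρ → (-36,14,29)
river: ρ → (29,44,-21)
river: ρ → (-21,40,33)
river: ρ → (33,26,-28)
river: ρ → (-28,30,31)
river: ρ → (31,32,-27)
river: ρ → (-27,22,36)
river: ρ → (36,50,-13)
river: ρ → (-13,54,28)
river: ρ → (28,58,-9)
river: ρ → (-9,50,52)
river: ρ → (52,54,-7)
river: ρ → (-7,58,36)
river: ρ → (36,14,-29)
river: ρ → (-29,44,21)
river: ρ → (21,40,-33)
ρ-cycle length = 26 (tail of 0 descent steps not counted)

26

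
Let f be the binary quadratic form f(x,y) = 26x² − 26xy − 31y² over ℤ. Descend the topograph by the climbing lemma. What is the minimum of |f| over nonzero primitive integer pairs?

descent: ρ → (-31,26,26)  [lands on river]
river: ρ → (26,26,-31)
river: ρ → (-31,36,21)
river: ρ → (21,48,-19)
river: ρ → (-19,28,41)
river: ρ → (41,54,-6)
river: ρ → (-6,54,41)
river: ρ → (41,28,-19)
river: ρ → (-19,48,21)
river: ρ → (21,36,-31)
closes: descent 1, river 10
min |a| on river = 6

6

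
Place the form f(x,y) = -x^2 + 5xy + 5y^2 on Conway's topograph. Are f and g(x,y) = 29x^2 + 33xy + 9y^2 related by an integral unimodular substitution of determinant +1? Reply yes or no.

D₁ = 45, D₂ = 45
river cycle of f (length 2): (5, 5, -1), (-1, 5, 5)
river cycle of g (length 2): (-1, 5, 5), (5, 5, -1)
cycles coincide ⇒ equivalent

yes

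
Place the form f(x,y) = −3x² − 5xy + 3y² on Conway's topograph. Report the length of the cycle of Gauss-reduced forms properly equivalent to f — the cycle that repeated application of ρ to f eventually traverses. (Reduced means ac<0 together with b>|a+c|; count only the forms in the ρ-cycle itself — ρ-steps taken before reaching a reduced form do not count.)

D = 61, ⌊√D⌋ = 7
descent: ρ → (3,5,-3)  [lands on river]
river: ρ → (-3,7,1)
river: ρ → (1,7,-3)
river: ρ → (-3,5,3)
river: ρ → (3,7,-1)
river: ρ → (-1,7,3)
ρ-cycle length = 6 (tail of 1 descent step not counted)

6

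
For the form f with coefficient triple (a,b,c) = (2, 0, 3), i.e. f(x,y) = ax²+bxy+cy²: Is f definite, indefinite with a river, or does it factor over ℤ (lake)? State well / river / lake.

D = b²−4ac = 0² − 4·2·3 = -24
D < 0 ⇒ definite ⇒ every region one sign ⇒ single well

well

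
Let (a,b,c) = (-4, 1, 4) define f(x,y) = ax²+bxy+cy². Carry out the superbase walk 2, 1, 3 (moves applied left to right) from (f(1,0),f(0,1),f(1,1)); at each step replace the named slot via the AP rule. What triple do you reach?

start (-4,4,1) = (f(1,0),f(0,1),f(1,1))
replace slot 2: 2·((-4)+1) − 4 = -10 → (-4,-10,1)
replace slot 1: 2·((-10)+1) − (-4) = -14 → (-14,-10,1)
replace slot 3: 2·((-14)+(-10)) − 1 = -49 → (-14,-10,-49)

-14,-10,-49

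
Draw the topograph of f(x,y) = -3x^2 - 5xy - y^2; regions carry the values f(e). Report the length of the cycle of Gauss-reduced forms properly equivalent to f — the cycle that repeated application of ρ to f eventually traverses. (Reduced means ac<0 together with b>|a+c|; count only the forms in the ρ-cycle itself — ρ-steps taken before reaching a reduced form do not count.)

D = 13, ⌊√D⌋ = 3
descent: ρ → (-1,3,1)  [lands on river]
river: ρ → (1,3,-1)
ρ-cycle length = 2 (tail of 1 descent step not counted)

2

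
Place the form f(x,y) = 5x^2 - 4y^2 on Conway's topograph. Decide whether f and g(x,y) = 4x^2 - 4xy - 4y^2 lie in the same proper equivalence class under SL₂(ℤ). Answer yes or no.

D₁ = 80, D₂ = 80
river cycle of f (length 2): (-4, 8, 1), (1, 8, -4)
river cycle of g (length 2): (-4, 4, 4), (4, 4, -4)
cycles differ ⇒ inequivalent

no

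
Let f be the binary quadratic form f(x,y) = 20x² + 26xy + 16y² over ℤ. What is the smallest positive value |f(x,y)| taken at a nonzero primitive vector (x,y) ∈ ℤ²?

translate: b→-14 (≡26 mod 40), so (20,26,16)→(20,-14,10)
flip: (20,-14,10)→(10,14,20)
translate: b→-6 (≡14 mod 20), so (10,14,20)→(10,-6,16)
reduced (well bottom): (10,-6,16) with a≤c, −a<b≤a
well minimum = a = 10

10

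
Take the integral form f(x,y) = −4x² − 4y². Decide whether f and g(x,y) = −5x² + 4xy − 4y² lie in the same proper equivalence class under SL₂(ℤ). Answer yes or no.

D₁ = -64, D₂ = -64
f is negative-definite; reduce −f:
−f: reduced (well bottom): (4,0,4) with a≤c, −a<b≤a
flip sign back: reduced form of f is (-4,0,-4)
g is negative-definite; reduce −g:
−g: flip: (5,-4,4)→(4,4,5)
−g: reduced (well bottom): (4,4,5) with a≤c, −a<b≤a
flip sign back: reduced form of g is (-4,-4,-5)
reduced forms (-4, 0, -4) vs (-4, -4, -5) ⇒ inequivalent

no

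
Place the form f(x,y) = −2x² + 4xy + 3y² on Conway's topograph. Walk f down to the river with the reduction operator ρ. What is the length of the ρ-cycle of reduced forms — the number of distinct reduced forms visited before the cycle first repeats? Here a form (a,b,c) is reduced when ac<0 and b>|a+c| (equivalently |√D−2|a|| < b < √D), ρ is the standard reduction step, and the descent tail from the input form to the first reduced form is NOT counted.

D = 40, ⌊√D⌋ = 6
river: ρ → (3,2,-3)
river: ρ → (-3,4,2)
river: ρ → (2,4,-3)
river: ρ → (-3,2,3)
river: ρ → (3,4,-2)
river: ρ → (-2,4,3)
ρ-cycle length = 6 (tail of 0 descent steps not counted)

6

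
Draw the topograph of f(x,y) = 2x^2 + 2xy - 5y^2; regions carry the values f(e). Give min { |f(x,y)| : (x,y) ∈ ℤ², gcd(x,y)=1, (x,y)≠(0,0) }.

descent: ρ → (-5,-2,2)
descent: ρ → (2,6,-1)  [lands on river]
river: ρ → (-1,6,2)
closes: descent 2, river 2
min |a| on river = 1

1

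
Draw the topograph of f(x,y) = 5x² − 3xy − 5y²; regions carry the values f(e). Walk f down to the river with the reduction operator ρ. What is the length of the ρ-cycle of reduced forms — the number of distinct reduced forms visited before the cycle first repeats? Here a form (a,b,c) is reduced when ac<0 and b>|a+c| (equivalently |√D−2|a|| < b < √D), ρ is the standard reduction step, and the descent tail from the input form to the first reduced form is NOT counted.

D = 109, ⌊√D⌋ = 10
descent: ρ → (-5,3,5)  [lands on river]
river: ρ → (5,7,-3)
river: ρ → (-3,5,7)
river: ρ → (7,9,-1)
river: ρ → (-1,9,7)
river: ρ → (7,5,-3)
river: ρ → (-3,7,5)
river: ρ → (5,3,-5)
river: ρ → (-5,7,3)
river: ρ → (3,5,-7)
river: ρ → (-7,9,1)
river: ρ → (1,9,-7)
river: ρ → (-7,5,3)
river: ρ → (3,7,-5)
ρ-cycle length = 14 (tail of 1 descent step not counted)

14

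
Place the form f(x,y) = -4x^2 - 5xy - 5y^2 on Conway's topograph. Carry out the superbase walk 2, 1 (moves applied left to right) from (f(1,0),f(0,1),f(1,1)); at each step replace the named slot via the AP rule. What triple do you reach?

start (-4,-5,-14) = (f(1,0),f(0,1),f(1,1))
replace slot 2: 2·((-4)+(-14)) − (-5) = -31 → (-4,-31,-14)
replace slot 1: 2·((-31)+(-14)) − (-4) = -86 → (-86,-31,-14)

-86,-31,-14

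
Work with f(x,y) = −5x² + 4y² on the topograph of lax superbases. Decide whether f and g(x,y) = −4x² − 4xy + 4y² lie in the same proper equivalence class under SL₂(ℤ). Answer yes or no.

D₁ = 80, D₂ = 80
river cycle of f (length 2): (4, 8, -1), (-1, 8, 4)
river cycle of g (length 2): (4, 4, -4), (-4, 4, 4)
cycles differ ⇒ inequivalent

no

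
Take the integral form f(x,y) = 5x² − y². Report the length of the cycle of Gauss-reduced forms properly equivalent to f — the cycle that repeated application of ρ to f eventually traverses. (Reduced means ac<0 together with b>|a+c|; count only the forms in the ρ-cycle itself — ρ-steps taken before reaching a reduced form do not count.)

D = 20, ⌊√D⌋ = 4
descent: ρ → (-1,4,1)  [lands on river]
river: ρ → (1,4,-1)
ρ-cycle length = 2 (tail of 1 descent step not counted)

2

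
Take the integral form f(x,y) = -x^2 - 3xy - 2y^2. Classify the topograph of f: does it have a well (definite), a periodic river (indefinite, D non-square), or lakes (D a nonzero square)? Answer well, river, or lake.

D = b²−4ac = (-3)² − 4·(-1)·(-2) = 1
D = 1² is a perfect square ⇒ form factors over ℤ ⇒ lakes

lake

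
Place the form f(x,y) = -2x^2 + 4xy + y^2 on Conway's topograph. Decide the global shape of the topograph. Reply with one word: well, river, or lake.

D = b²−4ac = 4² − 4·(-2)·1 = 24
D > 0 non-square ⇒ indefinite ⇒ periodic river

river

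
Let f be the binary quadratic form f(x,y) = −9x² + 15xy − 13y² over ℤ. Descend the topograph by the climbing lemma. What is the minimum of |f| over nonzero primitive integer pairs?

translate: b→3 (≡-15 mod 18), so (9,-15,13)→(9,3,7)
flip: (9,3,7)→(7,-3,9)
reduced (well bottom): (7,-3,9) with a≤c, −a<b≤a
well minimum |f| = |-7| = 7 (negative-definite)

7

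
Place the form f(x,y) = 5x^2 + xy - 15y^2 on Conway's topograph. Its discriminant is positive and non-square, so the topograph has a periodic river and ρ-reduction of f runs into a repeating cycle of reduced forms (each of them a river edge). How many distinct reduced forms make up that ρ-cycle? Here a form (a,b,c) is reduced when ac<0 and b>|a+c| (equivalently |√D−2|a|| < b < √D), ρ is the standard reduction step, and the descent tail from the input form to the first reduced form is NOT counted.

D = 301, ⌊√D⌋ = 17
descent: ρ → (-15,-1,5)
descent: ρ → (5,11,-9)  [lands on river]
river: ρ → (-9,7,7)
river: ρ → (7,7,-9)
river: ρ → (-9,11,5)
river: ρ → (5,9,-11)
river: ρ → (-11,13,3)
river: ρ → (3,17,-1)
river: ρ → (-1,17,3)
river: ρ → (3,13,-11)
river: ρ → (-11,9,5)
ρ-cycle length = 10 (tail of 2 descent steps not counted)

10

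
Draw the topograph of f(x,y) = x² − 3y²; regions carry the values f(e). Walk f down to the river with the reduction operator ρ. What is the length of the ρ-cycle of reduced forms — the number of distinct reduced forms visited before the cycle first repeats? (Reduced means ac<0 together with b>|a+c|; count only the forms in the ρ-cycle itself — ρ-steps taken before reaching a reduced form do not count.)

D = 12, ⌊√D⌋ = 3
descent: ρ → (-3,0,1)
descent: ρ → (1,2,-2)  [lands on river]
river: ρ → (-2,2,1)
ρ-cycle length = 2 (tail of 2 descent steps not counted)

2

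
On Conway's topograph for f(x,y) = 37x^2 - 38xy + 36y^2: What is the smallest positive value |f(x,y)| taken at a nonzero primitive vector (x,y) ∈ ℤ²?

translate: b→36 (≡-38 mod 74), so (37,-38,36)→(37,36,35)
flip: (37,36,35)→(35,-36,37)
translate: b→34 (≡-36 mod 70), so (35,-36,37)→(35,34,36)
reduced (well bottom): (35,34,36) with a≤c, −a<b≤a
well minimum = a = 35

35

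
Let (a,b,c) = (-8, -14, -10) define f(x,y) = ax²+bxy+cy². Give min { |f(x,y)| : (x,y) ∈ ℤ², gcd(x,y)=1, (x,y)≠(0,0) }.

translate: b→-2 (≡14 mod 16), so (8,14,10)→(8,-2,4)
flip: (8,-2,4)→(4,2,8)
reduced (well bottom): (4,2,8) with a≤c, −a<b≤a
well minimum |f| = |-4| = 4 (negative-definite)

4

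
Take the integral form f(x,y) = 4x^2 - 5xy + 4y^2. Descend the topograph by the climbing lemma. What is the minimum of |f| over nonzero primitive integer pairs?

translate: b→3 (≡-5 mod 8), so (4,-5,4)→(4,3,3)
flip: (4,3,3)→(3,-3,4)
translate: b→3 (≡-3 mod 6), so (3,-3,4)→(3,3,4)
reduced (well bottom): (3,3,4) with a≤c, −a<b≤a
well minimum = a = 3

3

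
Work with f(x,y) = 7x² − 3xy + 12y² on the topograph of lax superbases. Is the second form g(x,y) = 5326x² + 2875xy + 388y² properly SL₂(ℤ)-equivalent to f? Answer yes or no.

D₁ = -327, D₂ = -327
f: reduced (well bottom): (7,-3,12) with a≤c, −a<b≤a
g: flip: (5326,2875,388)→(388,-2875,5326)
g: translate: b→229 (≡-2875 mod 776), so (388,-2875,5326)→(388,229,34)
g: flip: (388,229,34)→(34,-229,388)
g: translate: b→-25 (≡-229 mod 68), so (34,-229,388)→(34,-25,7)
g: flip: (34,-25,7)→(7,25,34)
g: translate: b→-3 (≡25 mod 14), so (7,25,34)→(7,-3,12)
g: reduced (well bottom): (7,-3,12) with a≤c, −a<b≤a
reduced forms (7, -3, 12) vs (7, -3, 12) ⇒ equivalent

yes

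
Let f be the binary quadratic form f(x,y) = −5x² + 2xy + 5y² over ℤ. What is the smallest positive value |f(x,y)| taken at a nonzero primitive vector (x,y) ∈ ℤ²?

river: ρ → (5,8,-2)
river: ρ → (-2,8,5)
river: ρ → (5,2,-5)
river: ρ → (-5,8,2)
river: ρ → (2,8,-5)
river: ρ → (-5,2,5)
closes: descent 0, river 6
min |a| on river = 2

2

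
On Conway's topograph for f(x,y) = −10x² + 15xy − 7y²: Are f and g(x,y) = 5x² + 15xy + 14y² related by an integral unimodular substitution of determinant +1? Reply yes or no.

D₁ = -55, D₂ = -55
f is negative-definite; reduce −f:
−f: translate: b→5 (≡-15 mod 20), so (10,-15,7)→(10,5,2)
−f: flip: (10,5,2)→(2,-5,10)
−f: translate: b→-1 (≡-5 mod 4), so (2,-5,10)→(2,-1,7)
−f: reduced (well bottom): (2,-1,7) with a≤c, −a<b≤a
flip sign back: reduced form of f is (-2,1,-7)
g: translate: b→5 (≡15 mod 10), so (5,15,14)→(5,5,4)
g: flip: (5,5,4)→(4,-5,5)
g: translate: b→3 (≡-5 mod 8), so (4,-5,5)→(4,3,4)
g: reduced (well bottom): (4,3,4) with a≤c, −a<b≤a
reduced forms (-2, 1, -7) vs (4, 3, 4) ⇒ inequivalent

no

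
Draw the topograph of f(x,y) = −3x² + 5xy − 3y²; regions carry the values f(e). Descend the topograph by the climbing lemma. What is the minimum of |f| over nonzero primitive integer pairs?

translate: b→1 (≡-5 mod 6), so (3,-5,3)→(3,1,1)
flip: (3,1,1)→(1,-1,3)
translate: b→1 (≡-1 mod 2), so (1,-1,3)→(1,1,3)
reduced (well bottom): (1,1,3) with a≤c, −a<b≤a
well minimum |f| = |-1| = 1 (negative-definite)

1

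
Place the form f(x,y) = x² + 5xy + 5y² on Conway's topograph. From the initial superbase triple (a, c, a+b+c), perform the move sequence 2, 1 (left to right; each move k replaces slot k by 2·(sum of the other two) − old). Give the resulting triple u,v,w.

start (1,5,11) = (f(1,0),f(0,1),f(1,1))
replace slot 2: 2·(1+11) − 5 = 19 → (1,19,11)
replace slot 1: 2·(19+11) − 1 = 59 → (59,19,11)

59,19,11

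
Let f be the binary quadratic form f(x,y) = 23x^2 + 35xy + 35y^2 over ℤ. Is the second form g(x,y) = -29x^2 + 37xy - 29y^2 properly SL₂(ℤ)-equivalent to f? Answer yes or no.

D₁ = -1995, D₂ = -1995
f: translate: b→-11 (≡35 mod 46), so (23,35,35)→(23,-11,23)
f: flip: (23,-11,23)→(23,11,23)
f: reduced (well bottom): (23,11,23) with a≤c, −a<b≤a
g is negative-definite; reduce −g:
−g: translate: b→21 (≡-37 mod 58), so (29,-37,29)→(29,21,21)
−g: flip: (29,21,21)→(21,-21,29)
−g: translate: b→21 (≡-21 mod 42), so (21,-21,29)→(21,21,29)
−g: reduced (well bottom): (21,21,29) with a≤c, −a<b≤a
flip sign back: reduced form of g is (-21,-21,-29)
reduced forms (23, 11, 23) vs (-21, -21, -29) ⇒ inequivalent

no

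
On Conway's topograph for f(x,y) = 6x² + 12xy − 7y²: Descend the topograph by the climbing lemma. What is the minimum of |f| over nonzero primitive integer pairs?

river: ρ → (-7,16,2)
river: ρ → (2,16,-7)
river: ρ → (-7,12,6)
river: ρ → (6,12,-7)
closes: descent 0, river 4
min |a| on river = 2

2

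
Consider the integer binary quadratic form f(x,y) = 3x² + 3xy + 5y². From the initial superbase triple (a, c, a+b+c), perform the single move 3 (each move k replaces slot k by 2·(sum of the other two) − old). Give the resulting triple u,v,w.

start (3,5,11) = (f(1,0),f(0,1),f(1,1))
replace slot 3: 2·(3+5) − 11 = 5 → (3,5,5)

3,5,5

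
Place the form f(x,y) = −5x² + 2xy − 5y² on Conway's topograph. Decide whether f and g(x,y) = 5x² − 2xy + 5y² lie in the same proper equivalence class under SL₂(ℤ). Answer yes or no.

D₁ = -96, D₂ = -96
f is negative-definite; reduce −f:
−f: flip: (5,-2,5)→(5,2,5)
−f: reduced (well bottom): (5,2,5) with a≤c, −a<b≤a
flip sign back: reduced form of f is (-5,-2,-5)
g: flip: (5,-2,5)→(5,2,5)
g: reduced (well bottom): (5,2,5) with a≤c, −a<b≤a
reduced forms (-5, -2, -5) vs (5, 2, 5) ⇒ inequivalent

no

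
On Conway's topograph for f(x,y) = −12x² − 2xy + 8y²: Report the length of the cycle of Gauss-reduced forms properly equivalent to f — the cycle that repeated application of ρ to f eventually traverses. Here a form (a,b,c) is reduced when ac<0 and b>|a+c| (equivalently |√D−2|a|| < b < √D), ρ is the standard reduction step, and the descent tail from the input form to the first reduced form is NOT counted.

D = 388, ⌊√D⌋ = 19
descent: ρ → (8,18,-2)  [lands on river]
river: ρ → (-2,18,8)
river: ρ → (8,14,-6)
river: ρ → (-6,10,12)
river: ρ → (12,14,-4)
river: ρ → (-4,18,4)
river: ρ → (4,14,-12)
river: ρ → (-12,10,6)
river: ρ → (6,14,-8)
river: ρ → (-8,18,2)
river: ρ → (2,18,-8)
river: ρ → (-8,14,6)
river: ρ → (6,10,-12)
river: ρ → (-12,14,4)
river: ρ → (4,18,-4)
river: ρ → (-4,14,12)
river: ρ → (12,10,-6)
river: ρ → (-6,14,8)
ρ-cycle length = 18 (tail of 1 descent step not counted)

18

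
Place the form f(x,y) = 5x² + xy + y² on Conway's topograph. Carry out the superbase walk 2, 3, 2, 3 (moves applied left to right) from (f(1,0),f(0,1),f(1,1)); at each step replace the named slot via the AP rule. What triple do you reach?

start (5,1,7) = (f(1,0),f(0,1),f(1,1))
replace slot 2: 2·(5+7) − 1 = 23 → (5,23,7)
replace slot 3: 2·(5+23) − 7 = 49 → (5,23,49)
replace slot 2: 2·(5+49) − 23 = 85 → (5,85,49)
replace slot 3: 2·(5+85) − 49 = 131 → (5,85,131)

5,85,131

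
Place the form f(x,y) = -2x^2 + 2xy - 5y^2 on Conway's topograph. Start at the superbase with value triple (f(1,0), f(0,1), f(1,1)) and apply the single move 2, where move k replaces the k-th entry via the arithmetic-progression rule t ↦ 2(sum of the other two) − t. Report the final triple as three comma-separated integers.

start (-2,-5,-5) = (f(1,0),f(0,1),f(1,1))
replace slot 2: 2·((-2)+(-5)) − (-5) = -9 → (-2,-9,-5)

-2,-9,-5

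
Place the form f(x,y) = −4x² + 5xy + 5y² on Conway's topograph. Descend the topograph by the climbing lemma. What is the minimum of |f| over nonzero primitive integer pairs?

river: ρ → (5,5,-4)
river: ρ → (-4,3,6)
river: ρ → (6,9,-1)
river: ρ → (-1,9,6)
river: ρ → (6,3,-4)
river: ρ → (-4,5,5)
closes: descent 0, river 6
min |a| on river = 1

1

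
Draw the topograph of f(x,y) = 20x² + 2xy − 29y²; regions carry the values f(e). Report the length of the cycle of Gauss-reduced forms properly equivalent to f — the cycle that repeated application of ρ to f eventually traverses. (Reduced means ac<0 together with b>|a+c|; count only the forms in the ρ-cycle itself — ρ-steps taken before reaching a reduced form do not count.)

D = 2324, ⌊√D⌋ = 48
descent: ρ → (-29,-2,20)
descent: ρ → (20,42,-7)  [lands on river]
river: ρ → (-7,42,20)
river: ρ → (20,38,-11)
river: ρ → (-11,28,35)
river: ρ → (35,42,-4)
river: ρ → (-4,46,13)
river: ρ → (13,32,-25)
river: ρ → (-25,18,20)
river: ρ → (20,22,-23)
river: ρ → (-23,24,19)
river: ρ → (19,14,-28)
river: ρ → (-28,42,5)
river: ρ → (5,48,-1)
river: ρ → (-1,48,5)
river: ρ → (5,42,-28)
river: ρ → (-28,14,19)
river: ρ → (19,24,-23)
river: ρ → (-23,22,20)
river: ρ → (20,18,-25)
river: ρ → (-25,32,13)
river: ρ → (13,46,-4)
river: ρ → (-4,42,35)
river: ρ → (35,28,-11)
river: ρ → (-11,38,20)
ρ-cycle length = 24 (tail of 2 descent steps not counted)

24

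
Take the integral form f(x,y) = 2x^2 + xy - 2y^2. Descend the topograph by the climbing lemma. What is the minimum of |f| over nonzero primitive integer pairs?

river: ρ → (-2,3,1)
river: ρ → (1,3,-2)
river: ρ → (-2,1,2)
river: ρ → (2,3,-1)
river: ρ → (-1,3,2)
river: ρ → (2,1,-2)
closes: descent 0, river 6
min |a| on river = 1

1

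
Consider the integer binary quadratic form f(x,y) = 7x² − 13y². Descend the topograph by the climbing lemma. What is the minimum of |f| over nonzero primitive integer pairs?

descent: ρ → (-13,0,7)
descent: ρ → (7,14,-6)  [lands on river]
river: ρ → (-6,10,11)
river: ρ → (11,12,-5)
river: ρ → (-5,18,2)
river: ρ → (2,18,-5)
river: ρ → (-5,12,11)
river: ρ → (11,10,-6)
river: ρ → (-6,14,7)
closes: descent 2, river 8
min |a| on river = 2

2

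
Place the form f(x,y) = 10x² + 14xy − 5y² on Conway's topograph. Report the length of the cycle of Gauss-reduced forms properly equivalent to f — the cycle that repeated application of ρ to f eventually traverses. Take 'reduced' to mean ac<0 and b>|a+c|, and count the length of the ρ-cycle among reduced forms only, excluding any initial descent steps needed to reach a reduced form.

D = 396, ⌊√D⌋ = 19
river: ρ → (-5,16,7)
river: ρ → (7,12,-9)
river: ρ → (-9,6,10)
river: ρ → (10,14,-5)
ρ-cycle length = 4 (tail of 0 descent steps not counted)

4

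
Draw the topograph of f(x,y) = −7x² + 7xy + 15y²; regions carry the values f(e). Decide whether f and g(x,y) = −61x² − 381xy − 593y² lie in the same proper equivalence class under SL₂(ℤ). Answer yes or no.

D₁ = 469, D₂ = 469
river cycle of f (length 2): (-7, 21, 1), (1, 21, -7)
river cycle of g (length 2): (1, 21, -7), (-7, 21, 1)
cycles coincide ⇒ equivalent

yes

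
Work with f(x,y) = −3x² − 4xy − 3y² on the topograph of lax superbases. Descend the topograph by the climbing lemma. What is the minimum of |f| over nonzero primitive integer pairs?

translate: b→-2 (≡4 mod 6), so (3,4,3)→(3,-2,2)
flip: (3,-2,2)→(2,2,3)
reduced (well bottom): (2,2,3) with a≤c, −a<b≤a
well minimum |f| = |-2| = 2 (negative-definite)

2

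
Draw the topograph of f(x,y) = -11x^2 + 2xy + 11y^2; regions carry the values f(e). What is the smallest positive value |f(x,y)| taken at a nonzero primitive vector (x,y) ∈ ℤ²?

river: ρ → (11,20,-2)
river: ρ → (-2,20,11)
river: ρ → (11,2,-11)
river: ρ → (-11,20,2)
river: ρ → (2,20,-11)
river: ρ → (-11,2,11)
closes: descent 0, river 6
min |a| on river = 2

2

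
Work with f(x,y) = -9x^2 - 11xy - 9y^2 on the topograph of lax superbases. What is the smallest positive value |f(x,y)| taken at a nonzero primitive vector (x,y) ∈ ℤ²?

translate: b→-7 (≡11 mod 18), so (9,11,9)→(9,-7,7)
flip: (9,-7,7)→(7,7,9)
reduced (well bottom): (7,7,9) with a≤c, −a<b≤a
well minimum |f| = |-7| = 7 (negative-definite)

7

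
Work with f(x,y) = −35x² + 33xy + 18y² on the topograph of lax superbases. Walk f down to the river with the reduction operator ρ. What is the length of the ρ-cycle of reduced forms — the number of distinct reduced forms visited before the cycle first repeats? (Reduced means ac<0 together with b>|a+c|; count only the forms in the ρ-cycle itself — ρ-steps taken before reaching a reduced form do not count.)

D = 3609, ⌊√D⌋ = 60
river: ρ → (18,39,-29)
river: ρ → (-29,19,28)
river: ρ → (28,37,-20)
river: ρ → (-20,43,22)
river: ρ → (22,45,-18)
river: ρ → (-18,27,40)
river: ρ → (40,53,-5)
river: ρ → (-5,57,18)
river: ρ → (18,51,-14)
river: ρ → (-14,33,45)
river: ρ → (45,57,-2)
river: ρ → (-2,59,16)
river: ρ → (16,37,-35)
river: ρ → (-35,33,18)
ρ-cycle length = 14 (tail of 0 descent steps not counted)

14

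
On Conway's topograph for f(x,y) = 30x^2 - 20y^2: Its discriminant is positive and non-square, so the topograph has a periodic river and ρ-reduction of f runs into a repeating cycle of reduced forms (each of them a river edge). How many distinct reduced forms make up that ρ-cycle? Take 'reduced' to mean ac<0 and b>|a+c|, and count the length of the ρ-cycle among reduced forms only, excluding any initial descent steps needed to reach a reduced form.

D = 2400, ⌊√D⌋ = 48
descent: ρ → (-20,40,10)  [lands on river]
river: ρ → (10,40,-20)
ρ-cycle length = 2 (tail of 1 descent step not counted)

2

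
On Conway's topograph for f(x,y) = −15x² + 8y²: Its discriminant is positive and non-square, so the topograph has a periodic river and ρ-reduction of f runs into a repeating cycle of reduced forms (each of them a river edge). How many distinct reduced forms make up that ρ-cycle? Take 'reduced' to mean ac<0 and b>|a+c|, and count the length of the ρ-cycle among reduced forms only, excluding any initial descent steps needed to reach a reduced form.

D = 480, ⌊√D⌋ = 21
descent: ρ → (8,16,-7)  [lands on river]
river: ρ → (-7,12,12)
river: ρ → (12,12,-7)
river: ρ → (-7,16,8)
ρ-cycle length = 4 (tail of 1 descent step not counted)

4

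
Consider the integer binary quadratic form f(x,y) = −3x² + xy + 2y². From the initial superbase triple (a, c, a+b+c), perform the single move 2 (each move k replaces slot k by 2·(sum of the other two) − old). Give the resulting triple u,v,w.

start (-3,2,0) = (f(1,0),f(0,1),f(1,1))
replace slot 2: 2·((-3)+0) − 2 = -8 → (-3,-8,0)

-3,-8,0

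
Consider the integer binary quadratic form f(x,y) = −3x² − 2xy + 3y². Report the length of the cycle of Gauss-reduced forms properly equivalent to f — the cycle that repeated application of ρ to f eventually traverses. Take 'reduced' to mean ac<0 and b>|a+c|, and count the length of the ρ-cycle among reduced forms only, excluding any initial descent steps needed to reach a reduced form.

D = 40, ⌊√D⌋ = 6
descent: ρ → (3,2,-3)  [lands on river]
river: ρ → (-3,4,2)
river: ρ → (2,4,-3)
river: ρ → (-3,2,3)
river: ρ → (3,4,-2)
river: ρ → (-2,4,3)
ρ-cycle length = 6 (tail of 1 descent step not counted)

6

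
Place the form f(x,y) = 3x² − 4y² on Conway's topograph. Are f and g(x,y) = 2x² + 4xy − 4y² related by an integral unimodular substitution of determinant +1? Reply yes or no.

D₁ = 48, D₂ = 48
river cycle of f (length 2): (3, 6, -1), (-1, 6, 3)
river cycle of g (length 2): (-4, 4, 2), (2, 4, -4)
cycles differ ⇒ inequivalent

no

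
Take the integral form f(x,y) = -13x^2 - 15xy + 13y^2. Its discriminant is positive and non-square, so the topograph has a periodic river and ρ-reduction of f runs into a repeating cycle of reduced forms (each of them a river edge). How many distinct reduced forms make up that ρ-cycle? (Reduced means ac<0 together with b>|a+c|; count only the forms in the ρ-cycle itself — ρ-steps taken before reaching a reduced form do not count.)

D = 901, ⌊√D⌋ = 30
descent: ρ → (13,15,-13)  [lands on river]
river: ρ → (-13,11,15)
river: ρ → (15,19,-9)
river: ρ → (-9,17,17)
river: ρ → (17,17,-9)
river: ρ → (-9,19,15)
river: ρ → (15,11,-13)
river: ρ → (-13,15,13)
river: ρ → (13,11,-15)
river: ρ → (-15,19,9)
river: ρ → (9,17,-17)
river: ρ → (-17,17,9)
river: ρ → (9,19,-15)
river: ρ → (-15,11,13)
ρ-cycle length = 14 (tail of 1 descent step not counted)

14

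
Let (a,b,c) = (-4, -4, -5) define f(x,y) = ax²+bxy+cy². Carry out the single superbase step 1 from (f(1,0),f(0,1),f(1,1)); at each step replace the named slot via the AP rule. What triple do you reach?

start (-4,-5,-13) = (f(1,0),f(0,1),f(1,1))
replace slot 1: 2·((-5)+(-13)) − (-4) = -32 → (-32,-5,-13)

-32,-5,-13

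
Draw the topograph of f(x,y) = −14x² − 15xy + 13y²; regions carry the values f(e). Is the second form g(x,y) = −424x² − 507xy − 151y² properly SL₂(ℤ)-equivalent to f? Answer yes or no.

D₁ = 953, D₂ = 953
river cycle of f (length 38): (13, 15, -14), (-14, 13, 14), (14, 15, -13), (-13, 11, 16), (16, 21, -8), (-8, 27, 7), (7, 29, -4), (-4, 27, 14), (14, 29, -2), (-2, 27, 28), … (28 more)
river cycle of g (length 38): (-14, 13, 14), (14, 15, -13), (-13, 11, 16), (16, 21, -8), (-8, 27, 7), (7, 29, -4), (-4, 27, 14), (14, 29, -2), (-2, 27, 28), (28, 29, -1), … (28 more)
cycles coincide ⇒ equivalent

yes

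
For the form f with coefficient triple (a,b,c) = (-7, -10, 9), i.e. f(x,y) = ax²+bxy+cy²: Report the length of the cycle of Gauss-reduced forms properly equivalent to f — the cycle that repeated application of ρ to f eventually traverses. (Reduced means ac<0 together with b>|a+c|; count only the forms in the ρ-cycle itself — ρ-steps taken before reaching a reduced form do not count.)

D = 352, ⌊√D⌋ = 18
descent: ρ → (9,10,-7)  [lands on river]
river: ρ → (-7,18,1)
river: ρ → (1,18,-7)
river: ρ → (-7,10,9)
river: ρ → (9,8,-8)
river: ρ → (-8,8,9)
ρ-cycle length = 6 (tail of 1 descent step not counted)

6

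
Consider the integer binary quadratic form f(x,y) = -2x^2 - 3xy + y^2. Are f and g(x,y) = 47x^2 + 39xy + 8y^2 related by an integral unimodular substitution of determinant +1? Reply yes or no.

D₁ = 17, D₂ = 17
river cycle of f (length 6): (1, 3, -2), (-2, 1, 2), (2, 3, -1), (-1, 3, 2), (2, 1, -2), (-2, 3, 1)
river cycle of g (length 6): (1, 3, -2), (-2, 1, 2), (2, 3, -1), (-1, 3, 2), (2, 1, -2), (-2, 3, 1)
cycles coincide ⇒ equivalent

yes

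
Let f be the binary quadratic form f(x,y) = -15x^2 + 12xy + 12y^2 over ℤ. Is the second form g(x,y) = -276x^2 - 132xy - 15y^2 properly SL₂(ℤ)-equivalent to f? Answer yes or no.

D₁ = 864, D₂ = 864
river cycle of f (length 4): (12, 12, -15), (-15, 18, 9), (9, 18, -15), (-15, 12, 12)
river cycle of g (length 4): (-15, 12, 12), (12, 12, -15), (-15, 18, 9), (9, 18, -15)
cycles coincide ⇒ equivalent

yes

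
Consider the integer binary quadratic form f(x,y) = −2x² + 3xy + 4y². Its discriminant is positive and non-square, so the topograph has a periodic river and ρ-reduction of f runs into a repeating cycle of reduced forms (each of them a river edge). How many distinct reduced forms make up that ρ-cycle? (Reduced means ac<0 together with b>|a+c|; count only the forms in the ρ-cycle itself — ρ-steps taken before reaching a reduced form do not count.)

D = 41, ⌊√D⌋ = 6
river: ρ → (4,5,-1)
river: ρ → (-1,5,4)
river: ρ → (4,3,-2)
river: ρ → (-2,5,2)
river: ρ → (2,3,-4)
river: ρ → (-4,5,1)
river: ρ → (1,5,-4)
river: ρ → (-4,3,2)
river: ρ → (2,5,-2)
river: ρ → (-2,3,4)
ρ-cycle length = 10 (tail of 0 descent steps not counted)

10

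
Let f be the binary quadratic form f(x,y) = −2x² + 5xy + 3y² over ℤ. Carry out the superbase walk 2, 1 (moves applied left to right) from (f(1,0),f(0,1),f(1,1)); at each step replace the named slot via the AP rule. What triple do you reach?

start (-2,3,6) = (f(1,0),f(0,1),f(1,1))
replace slot 2: 2·((-2)+6) − 3 = 5 → (-2,5,6)
replace slot 1: 2·(5+6) − (-2) = 24 → (24,5,6)

24,5,6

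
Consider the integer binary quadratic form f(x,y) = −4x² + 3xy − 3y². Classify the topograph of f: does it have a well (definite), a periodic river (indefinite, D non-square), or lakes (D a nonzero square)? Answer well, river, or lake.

D = b²−4ac = 3² − 4·(-4)·(-3) = -39
D < 0 ⇒ definite ⇒ every region one sign ⇒ single well

well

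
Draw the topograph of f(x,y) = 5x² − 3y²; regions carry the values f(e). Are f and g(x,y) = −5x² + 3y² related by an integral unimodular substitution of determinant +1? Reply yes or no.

D₁ = 60, D₂ = 60
river cycle of f (length 2): (-3, 6, 2), (2, 6, -3)
river cycle of g (length 2): (3, 6, -2), (-2, 6, 3)
cycles differ ⇒ inequivalent

no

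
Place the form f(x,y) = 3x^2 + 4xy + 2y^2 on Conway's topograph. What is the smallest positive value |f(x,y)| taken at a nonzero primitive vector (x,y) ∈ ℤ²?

translate: b→-2 (≡4 mod 6), so (3,4,2)→(3,-2,1)
flip: (3,-2,1)→(1,2,3)
translate: b→0 (≡2 mod 2), so (1,2,3)→(1,0,2)
reduced (well bottom): (1,0,2) with a≤c, −a<b≤a
well minimum = a = 1

1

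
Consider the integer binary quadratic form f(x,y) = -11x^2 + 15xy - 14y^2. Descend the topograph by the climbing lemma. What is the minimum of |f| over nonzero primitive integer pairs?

translate: b→7 (≡-15 mod 22), so (11,-15,14)→(11,7,10)
flip: (11,7,10)→(10,-7,11)
reduced (well bottom): (10,-7,11) with a≤c, −a<b≤a
well minimum |f| = |-10| = 10 (negative-definite)

10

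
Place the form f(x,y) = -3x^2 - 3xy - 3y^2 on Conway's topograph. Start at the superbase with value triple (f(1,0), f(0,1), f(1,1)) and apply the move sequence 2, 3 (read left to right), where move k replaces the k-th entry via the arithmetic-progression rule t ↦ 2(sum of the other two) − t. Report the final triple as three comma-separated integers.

start (-3,-3,-9) = (f(1,0),f(0,1),f(1,1))
replace slot 2: 2·((-3)+(-9)) − (-3) = -21 → (-3,-21,-9)
replace slot 3: 2·((-3)+(-21)) − (-9) = -39 → (-3,-21,-39)

-3,-21,-39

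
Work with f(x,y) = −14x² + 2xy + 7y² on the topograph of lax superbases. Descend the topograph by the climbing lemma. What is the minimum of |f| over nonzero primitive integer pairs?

descent: ρ → (7,12,-9)  [lands on river]
river: ρ → (-9,6,10)
river: ρ → (10,14,-5)
river: ρ → (-5,16,7)
closes: descent 1, river 4
min |a| on river = 5

5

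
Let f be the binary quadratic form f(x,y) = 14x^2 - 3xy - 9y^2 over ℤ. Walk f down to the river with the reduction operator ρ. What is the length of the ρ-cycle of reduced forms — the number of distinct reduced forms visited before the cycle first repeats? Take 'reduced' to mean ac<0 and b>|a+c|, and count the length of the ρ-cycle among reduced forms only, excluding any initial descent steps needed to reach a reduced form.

D = 513, ⌊√D⌋ = 22
descent: ρ → (-9,21,2)  [lands on river]
river: ρ → (2,19,-19)
river: ρ → (-19,19,2)
river: ρ → (2,21,-9)
river: ρ → (-9,15,8)
river: ρ → (8,17,-7)
river: ρ → (-7,11,14)
river: ρ → (14,17,-4)
river: ρ → (-4,15,18)
river: ρ → (18,21,-1)
river: ρ → (-1,21,18)
river: ρ → (18,15,-4)
river: ρ → (-4,17,14)
river: ρ → (14,11,-7)
river: ρ → (-7,17,8)
river: ρ → (8,15,-9)
ρ-cycle length = 16 (tail of 1 descent step not counted)

16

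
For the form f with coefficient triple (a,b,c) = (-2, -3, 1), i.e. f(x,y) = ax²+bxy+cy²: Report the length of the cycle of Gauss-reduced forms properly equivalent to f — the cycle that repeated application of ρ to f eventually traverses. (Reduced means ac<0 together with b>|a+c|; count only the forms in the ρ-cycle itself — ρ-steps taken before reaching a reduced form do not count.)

D = 17, ⌊√D⌋ = 4
descent: ρ → (1,3,-2)  [lands on river]
river: ρ → (-2,1,2)
river: ρ → (2,3,-1)
river: ρ → (-1,3,2)
river: ρ → (2,1,-2)
river: ρ → (-2,3,1)
ρ-cycle length = 6 (tail of 1 descent step not counted)

6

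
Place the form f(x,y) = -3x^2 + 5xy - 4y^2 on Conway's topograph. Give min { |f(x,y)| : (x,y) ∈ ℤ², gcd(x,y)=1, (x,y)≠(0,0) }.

translate: b→1 (≡-5 mod 6), so (3,-5,4)→(3,1,2)
flip: (3,1,2)→(2,-1,3)
reduced (well bottom): (2,-1,3) with a≤c, −a<b≤a
well minimum |f| = |-2| = 2 (negative-definite)

2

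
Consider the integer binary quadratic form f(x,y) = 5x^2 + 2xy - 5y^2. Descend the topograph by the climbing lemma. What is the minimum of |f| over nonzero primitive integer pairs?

river: ρ → (-5,8,2)
river: ρ → (2,8,-5)
river: ρ → (-5,2,5)
river: ρ → (5,8,-2)
river: ρ → (-2,8,5)
river: ρ → (5,2,-5)
closes: descent 0, river 6
min |a| on river = 2

2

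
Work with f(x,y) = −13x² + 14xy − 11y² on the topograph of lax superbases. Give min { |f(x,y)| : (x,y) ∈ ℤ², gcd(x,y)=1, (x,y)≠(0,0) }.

translate: b→12 (≡-14 mod 26), so (13,-14,11)→(13,12,10)
flip: (13,12,10)→(10,-12,13)
translate: b→8 (≡-12 mod 20), so (10,-12,13)→(10,8,11)
reduced (well bottom): (10,8,11) with a≤c, −a<b≤a
well minimum |f| = |-10| = 10 (negative-definite)

10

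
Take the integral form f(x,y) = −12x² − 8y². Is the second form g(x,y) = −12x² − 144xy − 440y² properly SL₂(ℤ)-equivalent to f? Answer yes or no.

D₁ = -384, D₂ = -384
f is negative-definite; reduce −f:
−f: flip: (12,0,8)→(8,0,12)
−f: reduced (well bottom): (8,0,12) with a≤c, −a<b≤a
flip sign back: reduced form of f is (-8,0,-12)
g is negative-definite; reduce −g:
−g: translate: b→0 (≡144 mod 24), so (12,144,440)→(12,0,8)
−g: flip: (12,0,8)→(8,0,12)
−g: reduced (well bottom): (8,0,12) with a≤c, −a<b≤a
flip sign back: reduced form of g is (-8,0,-12)
reduced forms (-8, 0, -12) vs (-8, 0, -12) ⇒ equivalent

yes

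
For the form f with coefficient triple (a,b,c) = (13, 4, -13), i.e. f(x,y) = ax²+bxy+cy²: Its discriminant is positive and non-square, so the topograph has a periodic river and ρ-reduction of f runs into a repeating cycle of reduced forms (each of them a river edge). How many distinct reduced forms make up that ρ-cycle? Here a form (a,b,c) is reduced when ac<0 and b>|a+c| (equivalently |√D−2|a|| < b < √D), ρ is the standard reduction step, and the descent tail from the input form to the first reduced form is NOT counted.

D = 692, ⌊√D⌋ = 26
river: ρ → (-13,22,4)
river: ρ → (4,26,-1)
river: ρ → (-1,26,4)
river: ρ → (4,22,-13)
river: ρ → (-13,4,13)
river: ρ → (13,22,-4)
river: ρ → (-4,26,1)
river: ρ → (1,26,-4)
river: ρ → (-4,22,13)
river: ρ → (13,4,-13)
ρ-cycle length = 10 (tail of 0 descent steps not counted)

10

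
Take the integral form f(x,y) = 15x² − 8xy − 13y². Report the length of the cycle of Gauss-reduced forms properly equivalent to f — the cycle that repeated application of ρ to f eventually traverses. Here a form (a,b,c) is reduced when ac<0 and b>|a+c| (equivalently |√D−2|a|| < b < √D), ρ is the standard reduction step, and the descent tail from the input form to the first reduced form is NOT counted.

D = 844, ⌊√D⌋ = 29
descent: ρ → (-13,8,15)  [lands on river]
river: ρ → (15,22,-6)
river: ρ → (-6,26,7)
river: ρ → (7,16,-21)
river: ρ → (-21,26,2)
river: ρ → (2,26,-21)
river: ρ → (-21,16,7)
river: ρ → (7,26,-6)
river: ρ → (-6,22,15)
river: ρ → (15,8,-13)
river: ρ → (-13,18,10)
river: ρ → (10,22,-9)
river: ρ → (-9,14,18)
river: ρ → (18,22,-5)
river: ρ → (-5,28,3)
river: ρ → (3,26,-14)
river: ρ → (-14,2,15)
river: ρ → (15,28,-1)
river: ρ → (-1,28,15)
river: ρ → (15,2,-14)
river: ρ → (-14,26,3)
river: ρ → (3,28,-5)
river: ρ → (-5,22,18)
river: ρ → (18,14,-9)
river: ρ → (-9,22,10)
river: ρ → (10,18,-13)
ρ-cycle length = 26 (tail of 1 descent step not counted)

26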